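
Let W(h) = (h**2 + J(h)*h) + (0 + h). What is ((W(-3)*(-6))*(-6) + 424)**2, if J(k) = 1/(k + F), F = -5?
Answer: 1708249/4 ≈ 4.2706e+5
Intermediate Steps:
J(k) = 1/(-5 + k) (J(k) = 1/(k - 5) = 1/(-5 + k))
W(h) = h + h**2 + h/(-5 + h) (W(h) = (h**2 + h/(-5 + h)) + (0 + h) = (h**2 + h/(-5 + h)) + h = h + h**2 + h/(-5 + h))
((W(-3)*(-6))*(-6) + 424)**2 = ((-3*(1 + (1 - 3)*(-5 - 3))/(-5 - 3)*(-6))*(-6) + 424)**2 = ((-3*(1 - 2*(-8))/(-8)*(-6))*(-6) + 424)**2 = ((-3*(-1/8)*(1 + 16)*(-6))*(-6) + 424)**2 = ((-3*(-1/8)*17*(-6))*(-6) + 424)**2 = (((51/8)*(-6))*(-6) + 424)**2 = (-153/4*(-6) + 424)**2 = (459/2 + 424)**2 = (1307/2)**2 = 1708249/4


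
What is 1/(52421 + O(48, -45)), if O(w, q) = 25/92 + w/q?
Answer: 1380/72339883 ≈ 1.9077e-5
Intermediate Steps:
O(w, q) = 25/92 + w/q (O(w, q) = 25*(1/92) + w/q = 25/92 + w/q)
1/(52421 + O(48, -45)) = 1/(52421 + (25/92 + 48/(-45))) = 1/(52421 + (25/92 + 48*(-1/45))) = 1/(52421 + (25/92 - 16/15)) = 1/(52421 - 1097/1380) = 1/(72339883/1380) = 1380/72339883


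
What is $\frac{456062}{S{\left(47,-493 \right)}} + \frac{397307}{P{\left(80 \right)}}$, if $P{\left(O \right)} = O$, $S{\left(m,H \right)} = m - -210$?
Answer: $\frac{138592859}{20560} \approx 6740.9$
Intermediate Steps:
$S{\left(m,H \right)} = 210 + m$ ($S{\left(m,H \right)} = m + 210 = 210 + m$)
$\frac{456062}{S{\left(47,-493 \right)}} + \frac{397307}{P{\left(80 \right)}} = \frac{456062}{210 + 47} + \frac{397307}{80} = \frac{456062}{257} + 397307 \cdot \frac{1}{80} = 456062 \cdot \frac{1}{257} + \frac{397307}{80} = \frac{456062}{257} + \frac{397307}{80} = \frac{138592859}{20560}$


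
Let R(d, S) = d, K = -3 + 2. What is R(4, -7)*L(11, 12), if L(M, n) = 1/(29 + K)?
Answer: ⅐ ≈ 0.14286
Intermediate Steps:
K = -1
L(M, n) = 1/28 (L(M, n) = 1/(29 - 1) = 1/28)
R(4, -7)*L(11, 12) = 4*(1/28) = ⅐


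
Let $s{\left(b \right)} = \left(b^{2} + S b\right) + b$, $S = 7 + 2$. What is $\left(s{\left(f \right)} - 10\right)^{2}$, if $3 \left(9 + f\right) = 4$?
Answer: $\frac{63001}{81} \approx 777.79$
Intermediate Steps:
$S = 9$
$f = - \frac{23}{3}$ ($f = -9 + \frac{1}{3} \cdot 4 = -9 + \frac{4}{3} = - \frac{23}{3} \approx -7.6667$)
$s{\left(b \right)} = b^{2} + 10 b$ ($s{\left(b \right)} = \left(b^{2} + 9 b\right) + b = b^{2} + 10 b$)
$\left(s{\left(f \right)} - 10\right)^{2} = \left(- \frac{23 \left(10 - \frac{23}{3}\right)}{3} - 10\right)^{2} = \left(\left(- \frac{23}{3}\right) \frac{7}{3} - 10\right)^{2} = \left(- \frac{161}{9} - 10\right)^{2} = \left(- \frac{251}{9}\right)^{2} = \frac{63001}{81}$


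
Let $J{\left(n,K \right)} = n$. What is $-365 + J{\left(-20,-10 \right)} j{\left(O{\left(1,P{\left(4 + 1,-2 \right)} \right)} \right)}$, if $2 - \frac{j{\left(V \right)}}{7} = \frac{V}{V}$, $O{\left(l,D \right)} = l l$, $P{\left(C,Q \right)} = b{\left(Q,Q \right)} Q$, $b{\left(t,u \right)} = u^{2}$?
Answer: $-505$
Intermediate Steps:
$P{\left(C,Q \right)} = Q^{3}$ ($P{\left(C,Q \right)} = Q^{2} Q = Q^{3}$)
$O{\left(l,D \right)} = l^{2}$
$j{\left(V \right)} = 7$ ($j{\left(V \right)} = 14 - 7 \frac{V}{V} = 14 - 7 = 7$)
$-365 + J{\left(-20,-10 \right)} j{\left(O{\left(1,P{\left(4 + 1,-2 \right)} \right)} \right)} = -365 - 140 = -505$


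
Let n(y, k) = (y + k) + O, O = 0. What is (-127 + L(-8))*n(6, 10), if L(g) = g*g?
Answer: -1008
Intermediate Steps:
n(y, k) = k + y (n(y, k) = (y + k) + 0 = (k + y) + 0 = k + y)
L(g) = g²
(-127 + L(-8))*n(6, 10) = (-127 + (-8)²)*(10 + 6) = (-127 + 64)*16 = -63*16 = -1008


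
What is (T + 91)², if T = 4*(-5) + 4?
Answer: 5625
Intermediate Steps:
T = -16 (T = -20 + 4 = -16)
(T + 91)² = (-16 + 91)² = 75² = 5625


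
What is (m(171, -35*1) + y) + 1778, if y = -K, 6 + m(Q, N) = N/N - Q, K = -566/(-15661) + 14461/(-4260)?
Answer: 107102870281/66715860 ≈ 1605.4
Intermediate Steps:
K = -224062561/66715860 (K = -566*(-1/15661) + 14461*(-1/4260) = 566/15661 - 14461/4260 = -224062561/66715860 ≈ -3.3585)
m(Q, N) = -5 - Q (m(Q, N) = -6 + (N/N - Q) = -6 + (1 - Q) = -5 - Q)
y = 224062561/66715860 (y = -1*(-224062561/66715860) = 224062561/66715860 ≈ 3.3585)
(m(171, -35*1) + y) + 1778 = ((-5 - 1*171) + 224062561/66715860) + 1778 = ((-5 - 171) + 224062561/66715860) + 1778 = (-176 + 224062561/66715860) + 1778 = -11517928799/66715860 + 1778 = 107102870281/66715860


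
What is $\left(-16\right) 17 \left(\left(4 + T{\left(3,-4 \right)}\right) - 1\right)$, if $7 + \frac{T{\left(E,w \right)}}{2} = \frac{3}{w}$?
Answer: $3400$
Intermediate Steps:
$T{\left(E,w \right)} = -14 + \frac{6}{w}$ ($T{\left(E,w \right)} = -14 + 2 \frac{3}{w} = -14 + \frac{6}{w}$)
$\left(-16\right) 17 \left(\left(4 + T{\left(3,-4 \right)}\right) - 1\right) = \left(-16\right) 17 \left(\left(4 - \left(14 - \frac{6}{-4}\right)\right) - 1\right) = - 272 \left(\left(4 + \left(-14 + 6 \left(- \frac{1}{4}\right)\right)\right) - 1\right) = - 272 \left(\left(4 - \frac{31}{2}\right) - 1\right) = - 272 \left(- \frac{23}{2} - 1\right) = \left(-272\right) \left(- \frac{25}{2}\right) = 3400$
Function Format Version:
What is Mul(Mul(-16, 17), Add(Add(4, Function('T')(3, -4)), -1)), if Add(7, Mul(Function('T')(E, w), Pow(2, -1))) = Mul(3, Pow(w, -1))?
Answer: 3400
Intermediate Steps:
Function('T')(E, w) = Add(-14, Mul(6, Pow(w, -1))) (Function('T')(E, w) = Add(-14, Mul(2, Mul(3, Pow(w, -1)))) = Add(-14, Mul(6, Pow(w, -1))))
Mul(Mul(-16, 17), Add(Add(4, Function('T')(3, -4)), -1)) = Mul(Mul(-16, 17), Add(Add(4, Add(-14, Mul(6, Pow(-4, -1)))), -1)) = Mul(-272, Add(Add(4, Add(-14, Mul(6, Rational(-1, 4)))), -1)) = Mul(-272, Add(Add(4, Add(-14, Rational(-3, 2))), -1)) = Mul(-272, Add(Add(4, Rational(-31, 2)), -1)) = Mul(-272, Add(Rational(-23, 2), -1)) = Mul(-272, Rational(-25, 2)) = 3400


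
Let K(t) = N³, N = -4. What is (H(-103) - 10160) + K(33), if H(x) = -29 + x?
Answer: -10356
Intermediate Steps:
K(t) = -64 (K(t) = (-4)³ = -64)
(H(-103) - 10160) + K(33) = ((-29 - 103) - 10160) - 64 = (-132 - 10160) - 64 = -10292 - 64 = -10356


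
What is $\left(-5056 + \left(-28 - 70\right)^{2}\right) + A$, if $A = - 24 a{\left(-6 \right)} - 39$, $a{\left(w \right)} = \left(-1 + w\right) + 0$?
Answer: $4677$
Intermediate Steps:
$a{\left(w \right)} = -1 + w$
$A = 129$ ($A = - 24 \left(-1 - 6\right) - 39 = \left(-24\right) \left(-7\right) - 39 = 168 - 39 = 129$)
$\left(-5056 + \left(-28 - 70\right)^{2}\right) + A = \left(-5056 + \left(-28 - 70\right)^{2}\right) + 129 = \left(-5056 + \left(-98\right)^{2}\right) + 129 = \left(-5056 + 9604\right) + 129 = 4548 + 129 = 4677$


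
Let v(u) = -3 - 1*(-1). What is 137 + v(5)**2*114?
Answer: 593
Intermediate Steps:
v(u) = -2 (v(u) = -3 + 1 = -2)
137 + v(5)**2*114 = 137 + (-2)**2*114 = 137 + 4*114 = 137 + 456 = 593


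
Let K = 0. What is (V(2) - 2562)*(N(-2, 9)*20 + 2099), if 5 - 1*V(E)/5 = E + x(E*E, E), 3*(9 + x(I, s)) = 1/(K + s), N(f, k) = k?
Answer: -34223743/6 ≈ -5.7040e+6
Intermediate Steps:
x(I, s) = -9 + 1/(3*s) (x(I, s) = -9 + 1/(3*(0 + s)) = -9 + 1/(3*s))
V(E) = 70 - 5*E - 5/(3*E) (V(E) = 25 - 5*(E + (-9 + 1/(3*E))) = 25 - 5*(-9 + E + 1/(3*E)) = 25 + (45 - 5*E - 5/(3*E)) = 70 - 5*E - 5/(3*E))
(V(2) - 2562)*(N(-2, 9)*20 + 2099) = ((70 - 5*2 - 5/3/2) - 2562)*(9*20 + 2099) = ((70 - 10 - 5/3*1/2) - 2562)*(180 + 2099) = ((70 - 10 - 5/6) - 2562)*2279 = (355/6 - 2562)*2279 = -15017/6*2279 = -34223743/6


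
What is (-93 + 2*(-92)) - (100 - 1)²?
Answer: -10078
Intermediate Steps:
(-93 + 2*(-92)) - (100 - 1)² = (-93 - 184) - 1*99² = -277 - 1*9801 = -277 - 9801 = -10078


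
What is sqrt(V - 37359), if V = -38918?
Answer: I*sqrt(76277) ≈ 276.18*I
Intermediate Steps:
sqrt(V - 37359) = sqrt(-38918 - 37359) = sqrt(-76277) = I*sqrt(76277)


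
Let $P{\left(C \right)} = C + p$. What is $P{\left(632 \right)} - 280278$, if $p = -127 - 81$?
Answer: $-279854$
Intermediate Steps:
$p = -208$ ($p = -127 - 81 = -208$)
$P{\left(C \right)} = -208 + C$ ($P{\left(C \right)} = C - 208 = -208 + C$)
$P{\left(632 \right)} - 280278 = \left(-208 + 632\right) - 280278 = 424 - 280278 = -279854$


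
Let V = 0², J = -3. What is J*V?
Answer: 0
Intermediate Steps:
V = 0
J*V = -3*0 = 0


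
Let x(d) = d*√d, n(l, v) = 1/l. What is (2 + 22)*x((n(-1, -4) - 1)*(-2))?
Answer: 192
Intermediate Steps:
x(d) = d^(3/2)
(2 + 22)*x((n(-1, -4) - 1)*(-2)) = (2 + 22)*((1/(-1) - 1)*(-2))^(3/2) = 24*((-1 - 1)*(-2))^(3/2) = 24*(-2*(-2))^(3/2) = 24*4^(3/2) = 24*8 = 192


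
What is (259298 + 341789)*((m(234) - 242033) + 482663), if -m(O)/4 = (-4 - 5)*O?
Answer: 149703121698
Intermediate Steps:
m(O) = 36*O (m(O) = -4*(-4 - 5)*O = -(-36)*O = 36*O)
(259298 + 341789)*((m(234) - 242033) + 482663) = (259298 + 341789)*((36*234 - 242033) + 482663) = 601087*((8424 - 242033) + 482663) = 601087*(-233609 + 482663) = 601087*249054 = 149703121698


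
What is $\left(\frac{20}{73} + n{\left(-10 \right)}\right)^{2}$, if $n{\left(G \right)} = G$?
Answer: $\frac{504100}{5329} \approx 94.596$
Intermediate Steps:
$\left(\frac{20}{73} + n{\left(-10 \right)}\right)^{2} = \left(\frac{20}{73} - 10\right)^{2} = \left(- \frac{710}{73}\right)^{2} = \frac{504100}{5329}$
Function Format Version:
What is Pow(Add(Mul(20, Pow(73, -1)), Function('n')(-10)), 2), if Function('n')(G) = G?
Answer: Rational(504100, 5329) ≈ 94.596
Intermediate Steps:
Pow(Add(Mul(20, Pow(73, -1)), Function('n')(-10)), 2) = Pow(Add(Mul(20, Pow(73, -1)), -10), 2) = Pow(Add(Mul(20, Rational(1, 73)), -10), 2) = Pow(Add(Rational(20, 73), -10), 2) = Pow(Rational(-710, 73), 2) = Rational(504100, 5329)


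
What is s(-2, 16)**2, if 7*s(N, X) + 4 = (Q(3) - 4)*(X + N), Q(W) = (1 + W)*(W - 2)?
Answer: 16/49 ≈ 0.32653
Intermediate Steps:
Q(W) = (1 + W)*(-2 + W)
s(N, X) = -4/7 (s(N, X) = -4/7 + (((-2 + 3**2 - 1*3) - 4)*(X + N))/7 = -4/7 + (((-2 + 9 - 3) - 4)*(N + X))/7 = -4/7 + ((4 - 4)*(N + X))/7 = -4/7 + (0*(N + X))/7 = -4/7 + (1/7)*0 = -4/7 + 0 = -4/7)
s(-2, 16)**2 = (-4/7)**2 = 16/49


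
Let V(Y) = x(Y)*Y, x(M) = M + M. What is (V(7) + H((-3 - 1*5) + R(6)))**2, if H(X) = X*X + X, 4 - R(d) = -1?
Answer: 10816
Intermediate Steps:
x(M) = 2*M
R(d) = 5 (R(d) = 4 - 1*(-1) = 4 + 1 = 5)
V(Y) = 2*Y**2 (V(Y) = (2*Y)*Y = 2*Y**2)
H(X) = X + X**2 (H(X) = X**2 + X = X + X**2)
(V(7) + H((-3 - 1*5) + R(6)))**2 = (2*7**2 + ((-3 - 1*5) + 5)*(1 + ((-3 - 1*5) + 5)))**2 = (2*49 + ((-3 - 5) + 5)*(1 + ((-3 - 5) + 5)))**2 = (98 + (-8 + 5)*(1 + (-8 + 5)))**2 = (98 - 3*(1 - 3))**2 = (98 - 3*(-2))**2 = (98 + 6)**2 = 104**2 = 10816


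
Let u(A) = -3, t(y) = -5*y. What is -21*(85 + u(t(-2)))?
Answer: -1722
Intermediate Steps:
-21*(85 + u(t(-2))) = -21*(85 - 3) = -21*82 = -1722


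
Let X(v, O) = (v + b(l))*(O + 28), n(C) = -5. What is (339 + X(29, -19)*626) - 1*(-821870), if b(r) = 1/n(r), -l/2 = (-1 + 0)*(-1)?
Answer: 4922341/5 ≈ 9.8447e+5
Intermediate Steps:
l = -2 (l = -2*(-1 + 0)*(-1) = -(-2)*(-1) = -2*1 = -2)
b(r) = -⅕ (b(r) = 1/(-5) = -⅕)
X(v, O) = (28 + O)*(-⅕ + v) (X(v, O) = (v - ⅕)*(O + 28) = (-⅕ + v)*(28 + O) = (28 + O)*(-⅕ + v))
(339 + X(29, -19)*626) - 1*(-821870) = (339 + (-28/5 + 28*29 - ⅕*(-19) - 19*29)*626) - 1*(-821870) = (339 + (-28/5 + 812 + 19/5 - 551)*626) + 821870 = (339 + (1296/5)*626) + 821870 = (339 + 811296/5) + 821870 = 812991/5 + 821870 = 4922341/5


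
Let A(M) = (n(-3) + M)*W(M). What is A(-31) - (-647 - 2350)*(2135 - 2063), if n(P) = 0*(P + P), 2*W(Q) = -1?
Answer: 431599/2 ≈ 2.1580e+5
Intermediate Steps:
W(Q) = -½ (W(Q) = (½)*(-1) = -½)
n(P) = 0 (n(P) = 0*(2*P) = 0)
A(M) = -M/2 (A(M) = (0 + M)*(-½) = M*(-½) = -M/2)
A(-31) - (-647 - 2350)*(2135 - 2063) = -½*(-31) - (-647 - 2350)*(2135 - 2063) = 31/2 - (-2997)*72 = 31/2 - 1*(-215784) = 31/2 + 215784 = 431599/2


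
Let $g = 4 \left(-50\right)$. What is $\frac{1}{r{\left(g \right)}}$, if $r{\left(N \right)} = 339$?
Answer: $\frac{1}{339} \approx 0.0029499$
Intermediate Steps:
$g = -200$
$\frac{1}{r{\left(g \right)}} = \frac{1}{339}$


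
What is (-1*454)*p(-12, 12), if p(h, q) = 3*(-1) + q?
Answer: -4086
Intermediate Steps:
p(h, q) = -3 + q
(-1*454)*p(-12, 12) = (-1*454)*(-3 + 12) = -454*9 = -4086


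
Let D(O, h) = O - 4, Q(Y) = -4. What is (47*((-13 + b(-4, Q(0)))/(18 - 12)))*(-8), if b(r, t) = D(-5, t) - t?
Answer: 1128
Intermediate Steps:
D(O, h) = -4 + O
b(r, t) = -9 - t (b(r, t) = (-4 - 5) - t = -9 - t)
(47*((-13 + b(-4, Q(0)))/(18 - 12)))*(-8) = (47*((-13 + (-9 - 1*(-4)))/(18 - 12)))*(-8) = (47*((-13 + (-9 + 4))/6))*(-8) = (47*((-13 - 5)*(1/6)))*(-8) = (47*(-18*1/6))*(-8) = (47*(-3))*(-8) = -141*(-8) = 1128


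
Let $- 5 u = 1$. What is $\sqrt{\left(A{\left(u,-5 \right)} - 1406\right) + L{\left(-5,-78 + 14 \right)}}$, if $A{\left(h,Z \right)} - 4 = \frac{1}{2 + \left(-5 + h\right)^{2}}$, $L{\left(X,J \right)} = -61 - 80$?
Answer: $\frac{i \sqrt{6721158}}{66} \approx 39.281 i$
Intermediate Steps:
$u = - \frac{1}{5}$ ($u = \left(- \frac{1}{5}\right) 1 = - \frac{1}{5} \approx -0.2$)
$L{\left(X,J \right)} = -141$ ($L{\left(X,J \right)} = -61 - 80 = -141$)
$A{\left(h,Z \right)} = 4 + \frac{1}{2 + \left(-5 + h\right)^{2}}$
$\sqrt{\left(A{\left(u,-5 \right)} - 1406\right) + L{\left(-5,-78 + 14 \right)}} = \sqrt{\left(\frac{9 + 4 \left(-5 - \frac{1}{5}\right)^{2}}{2 + \left(-5 - \frac{1}{5}\right)^{2}} - 1406\right) - 141} = \sqrt{\left(\frac{9 + 4 \left(- \frac{26}{5}\right)^{2}}{2 + \left(- \frac{26}{5}\right)^{2}} - 1406\right) - 141} = \sqrt{\left(\frac{9 + 4 \cdot \frac{676}{25}}{2 + \frac{676}{25}} - 1406\right) - 141} = \sqrt{\left(\frac{9 + \frac{2704}{25}}{\frac{726}{25}} - 1406\right) - 141} = \sqrt{\left(\frac{25}{726} \cdot \frac{2929}{25} - 1406\right) - 141} = \sqrt{\left(\frac{2929}{726} - 1406\right) - 141} = \sqrt{- \frac{1017827}{726} - 141} = \sqrt{- \frac{1120193}{726}} = \frac{i \sqrt{6721158}}{66}$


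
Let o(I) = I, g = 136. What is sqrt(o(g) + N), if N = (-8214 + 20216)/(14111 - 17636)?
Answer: sqrt(65903118)/705 ≈ 11.515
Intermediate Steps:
N = -12002/3525 (N = 12002/(-3525) = 12002*(-1/3525) = -12002/3525 ≈ -3.4048)
sqrt(o(g) + N) = sqrt(136 - 12002/3525) = sqrt(467398/3525) = sqrt(65903118)/705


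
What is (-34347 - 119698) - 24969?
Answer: -179014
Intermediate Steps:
(-34347 - 119698) - 24969 = -154045 - 24969 = -179014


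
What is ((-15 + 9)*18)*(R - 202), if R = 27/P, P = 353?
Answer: 7698132/353 ≈ 21808.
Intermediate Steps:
R = 27/353 ≈ 0.076487
((-15 + 9)*18)*(R - 202) = ((-15 + 9)*18)*(27/353 - 202) = -6*18*(-71279/353) = -108*(-71279/353) = 7698132/353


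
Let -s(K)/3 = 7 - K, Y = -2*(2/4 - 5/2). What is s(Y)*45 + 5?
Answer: -400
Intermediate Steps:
Y = 4 (Y = -2*(2*(1/4) - 5*1/2) = -2*(1/2 - 5/2) = -2*(-2) = 4)
s(K) = -21 + 3*K (s(K) = -3*(7 - K) = -21 + 3*K)
s(Y)*45 + 5 = (-21 + 3*4)*45 + 5 = (-21 + 12)*45 + 5 = -9*45 + 5 = -405 + 5 = -400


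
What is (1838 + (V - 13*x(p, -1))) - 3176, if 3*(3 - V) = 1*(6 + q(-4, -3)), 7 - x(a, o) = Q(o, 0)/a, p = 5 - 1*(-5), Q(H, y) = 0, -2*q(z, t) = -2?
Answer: -4285/3 ≈ -1428.3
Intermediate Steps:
q(z, t) = 1 (q(z, t) = -1/2*(-2) = 1)
p = 10 (p = 5 + 5 = 10)
x(a, o) = 7 (x(a, o) = 7 - 0/a = 7 - 1*0 = 7 + 0 = 7)
V = 2/3 (V = 3 - (6 + 1)/3 = 3 - 7/3 = 2/3 ≈ 0.66667)
(1838 + (V - 13*x(p, -1))) - 3176 = (1838 + (2/3 - 13*7)) - 3176 = (1838 + (2/3 - 91)) - 3176 = (1838 - 271/3) - 3176 = 5243/3 - 3176 = -4285/3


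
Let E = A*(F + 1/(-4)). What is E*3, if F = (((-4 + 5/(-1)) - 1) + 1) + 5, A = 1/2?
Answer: -51/8 ≈ -6.3750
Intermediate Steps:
A = ½ ≈ 0.50000
F = -4 (F = (((-4 + 5*(-1)) - 1) + 1) + 5 = (((-4 - 5) - 1) + 1) + 5 = ((-9 - 1) + 1) + 5 = (-10 + 1) + 5 = -9 + 5 = -4)
E = -17/8 (E = (-4 + 1/(-4))/2 = (-4 - ¼)/2 = (½)*(-17/4) = -17/8 ≈ -2.1250)
E*3 = -17/8*3 = -51/8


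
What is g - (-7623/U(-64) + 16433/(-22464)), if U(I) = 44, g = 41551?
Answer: 937309985/22464 ≈ 41725.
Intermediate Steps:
g - (-7623/U(-64) + 16433/(-22464)) = 41551 - (-7623/44 + 16433/(-22464)) = 41551 - (-7623*1/44 + 16433*(-1/22464)) = 41551 - (-693/4 - 16433/22464) = 41551 - 1*(-3908321/22464) = 41551 + 3908321/22464 = 937309985/22464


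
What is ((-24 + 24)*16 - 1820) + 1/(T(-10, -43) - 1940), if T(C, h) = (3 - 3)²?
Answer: -3530801/1940 ≈ -1820.0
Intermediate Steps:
T(C, h) = 0 (T(C, h) = 0² = 0)
((-24 + 24)*16 - 1820) + 1/(T(-10, -43) - 1940) = ((-24 + 24)*16 - 1820) + 1/(0 - 1940) = (0*16 - 1820) + 1/(-1940) = (0 - 1820) - 1/1940 = -1820 - 1/1940 = -3530801/1940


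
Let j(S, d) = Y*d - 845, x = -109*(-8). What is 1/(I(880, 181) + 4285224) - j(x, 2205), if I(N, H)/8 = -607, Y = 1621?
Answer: -15295723833279/4280368 ≈ -3.5735e+6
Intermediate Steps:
I(N, H) = -4856 (I(N, H) = 8*(-607) = -4856)
x = 872
j(S, d) = -845 + 1621*d (j(S, d) = 1621*d - 845 = -845 + 1621*d)
1/(I(880, 181) + 4285224) - j(x, 2205) = 1/(-4856 + 4285224) - (-845 + 1621*2205) = 1/4280368 - (-845 + 3574305) = 1/4280368 - 1*3573460 = 1/4280368 - 3573460 = -15295723833279/4280368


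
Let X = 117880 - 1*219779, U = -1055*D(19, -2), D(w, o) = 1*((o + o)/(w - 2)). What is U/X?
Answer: -4220/1732283 ≈ -0.0024361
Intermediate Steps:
D(w, o) = 2*o/(-2 + w) (D(w, o) = 1*((2*o)/(-2 + w)) = 1*(2*o/(-2 + w)) = 2*o/(-2 + w))
U = 4220/17 (U = -2110*(-2)/(-2 + 19) = -2110*(-2)/17 = -1055*(-4/17) = 4220/17 ≈ 248.24)
X = -101899 (X = 117880 - 219779 = -101899)
U/X = (4220/17)/(-101899) = (4220/17)*(-1/101899) = -4220/1732283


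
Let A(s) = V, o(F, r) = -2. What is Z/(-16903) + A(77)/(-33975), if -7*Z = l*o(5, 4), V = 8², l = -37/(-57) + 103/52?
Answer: -3829115111/1985858251650 ≈ -0.0019282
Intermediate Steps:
l = 7795/2964 (l = -37*(-1/57) + 103*(1/52) = 37/57 + 103/52 = 7795/2964 ≈ 2.6299)
V = 64
Z = 7795/10374 (Z = -7795*(-2)/20748 = -⅐*(-7795/1482) = 7795/10374 ≈ 0.75140)
A(s) = 64
Z/(-16903) + A(77)/(-33975) = (7795/10374)/(-16903) + 64/(-33975) = (7795/10374)*(-1/16903) + 64*(-1/33975) = -7795/175351722 - 64/33975 = -3829115111/1985858251650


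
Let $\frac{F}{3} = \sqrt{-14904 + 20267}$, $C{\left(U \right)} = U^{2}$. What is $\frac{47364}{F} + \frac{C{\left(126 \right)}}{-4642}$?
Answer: $- \frac{7938}{2321} + \frac{15788 \sqrt{5363}}{5363} \approx 212.17$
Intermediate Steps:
$F = 3 \sqrt{5363}$ ($F = 3 \sqrt{-14904 + 20267} = 3 \sqrt{5363} \approx 219.7$)
$\frac{47364}{F} + \frac{C{\left(126 \right)}}{-4642} = \frac{47364}{3 \sqrt{5363}} + \frac{126^{2}}{-4642} = 47364 \frac{\sqrt{5363}}{16089} + 15876 \left(- \frac{1}{4642}\right) = \frac{15788 \sqrt{5363}}{5363} - \frac{7938}{2321} = - \frac{7938}{2321} + \frac{15788 \sqrt{5363}}{5363}$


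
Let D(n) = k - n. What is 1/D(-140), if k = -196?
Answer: -1/56 ≈ -0.017857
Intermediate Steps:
D(n) = -196 - n
1/D(-140) = 1/(-196 - 1*(-140)) = 1/(-196 + 140) = 1/(-56) = -1/56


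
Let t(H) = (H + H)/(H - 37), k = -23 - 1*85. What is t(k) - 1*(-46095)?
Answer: 6683991/145 ≈ 46097.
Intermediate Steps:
k = -108 (k = -23 - 85 = -108)
t(H) = 2*H/(-37 + H) (t(H) = (2*H)/(-37 + H) = 2*H/(-37 + H))
t(k) - 1*(-46095) = 2*(-108)/(-37 - 108) - 1*(-46095) = 2*(-108)/(-145) + 46095 = 2*(-108)*(-1/145) + 46095 = 216/145 + 46095 = 6683991/145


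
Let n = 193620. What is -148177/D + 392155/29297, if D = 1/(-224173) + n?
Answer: 16048076442900708/1271618011259923 ≈ 12.620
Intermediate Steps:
D = 43404376259/224173 (D = 1/(-224173) + 193620 = -1/224173 + 193620 = 43404376259/224173 ≈ 1.9362e+5)
-148177/D + 392155/29297 = -148177/43404376259/224173 + 392155/29297 = -148177*224173/43404376259 + 392155*(1/29297) = -33217282621/43404376259 + 392155/29297 = 16048076442900708/1271618011259923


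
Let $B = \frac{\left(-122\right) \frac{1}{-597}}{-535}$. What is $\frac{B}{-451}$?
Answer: $\frac{122}{144047145} \approx 8.4695 \cdot 10^{-7}$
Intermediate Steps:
$B = - \frac{122}{319395}$ ($B = \left(-122\right) \left(- \frac{1}{597}\right) \left(- \frac{1}{535}\right) = \frac{122}{597} \left(- \frac{1}{535}\right) = - \frac{122}{319395} \approx -0.00038197$)
$\frac{B}{-451} = - \frac{122}{319395 \left(-451\right)} = \left(- \frac{122}{319395}\right) \left(- \frac{1}{451}\right) = \frac{122}{144047145}$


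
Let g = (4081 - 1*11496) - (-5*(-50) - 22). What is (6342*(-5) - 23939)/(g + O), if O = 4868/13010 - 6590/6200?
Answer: 44887596380/6165552203 ≈ 7.2804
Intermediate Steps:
O = -555543/806620 (O = 4868*(1/13010) - 6590*1/6200 = 2434/6505 - 659/620 = -555543/806620 ≈ -0.68873)
g = -7643 (g = (4081 - 11496) - (250 - 22) = -7415 - 1*228 = -7415 - 228 = -7643)
(6342*(-5) - 23939)/(g + O) = (6342*(-5) - 23939)/(-7643 - 555543/806620) = (-31710 - 23939)/(-6165552203/806620) = -55649*(-806620/6165552203) = 44887596380/6165552203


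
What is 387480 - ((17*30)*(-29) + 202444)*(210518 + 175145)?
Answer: -72370817122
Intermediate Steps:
387480 - ((17*30)*(-29) + 202444)*(210518 + 175145) = 387480 - (510*(-29) + 202444)*385663 = 387480 - (-14790 + 202444)*385663 = 387480 - 187654*385663 = 387480 - 1*72371204602 = 387480 - 72371204602 = -72370817122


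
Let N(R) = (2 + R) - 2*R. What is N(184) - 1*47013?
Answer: -47195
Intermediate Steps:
N(R) = 2 - R
N(184) - 1*47013 = (2 - 1*184) - 1*47013 = (2 - 184) - 47013 = -182 - 47013 = -47195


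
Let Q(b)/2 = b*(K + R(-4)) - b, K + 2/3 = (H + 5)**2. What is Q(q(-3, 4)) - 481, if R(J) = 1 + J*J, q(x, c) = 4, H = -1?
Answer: -691/3 ≈ -230.33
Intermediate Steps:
K = 46/3 (K = -2/3 + (-1 + 5)**2 = -2/3 + 4**2 = -2/3 + 16 = 46/3 ≈ 15.333)
R(J) = 1 + J**2
Q(b) = 188*b/3 (Q(b) = 2*(b*(46/3 + (1 + (-4)**2)) - b) = 2*(b*(46/3 + (1 + 16)) - b) = 2*(b*(46/3 + 17) - b) = 2*(b*(97/3) - b) = 2*(97*b/3 - b) = 2*(94*b/3) = 188*b/3)
Q(q(-3, 4)) - 481 = (188/3)*4 - 481 = 752/3 - 481 = -691/3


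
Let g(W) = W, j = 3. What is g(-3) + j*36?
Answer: 105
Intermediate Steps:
g(-3) + j*36 = -3 + 3*36 = -3 + 108 = 105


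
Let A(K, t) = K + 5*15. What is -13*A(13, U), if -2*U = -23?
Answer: -1144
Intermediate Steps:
U = 23/2 (U = -½*(-23) = 23/2 ≈ 11.500)
A(K, t) = 75 + K (A(K, t) = K + 75 = 75 + K)
-13*A(13, U) = -13*(75 + 13) = -13*88 = -1144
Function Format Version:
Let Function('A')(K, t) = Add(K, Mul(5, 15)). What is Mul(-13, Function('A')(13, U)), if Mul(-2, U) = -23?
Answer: -1144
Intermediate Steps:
U = Rational(23, 2) (U = Mul(Rational(-1, 2), -23) = Rational(23, 2) ≈ 11.500)
Function('A')(K, t) = Add(75, K) (Function('A')(K, t) = Add(K, 75) = Add(75, K))
Mul(-13, Function('A')(13, U)) = Mul(-13, Add(75, 13)) = Mul(-13, 88) = -1144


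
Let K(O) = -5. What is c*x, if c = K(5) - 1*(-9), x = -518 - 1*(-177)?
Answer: -1364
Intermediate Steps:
x = -341 (x = -518 + 177 = -341)
c = 4 (c = -5 - 1*(-9) = -5 + 9 = 4)
c*x = 4*(-341) = -1364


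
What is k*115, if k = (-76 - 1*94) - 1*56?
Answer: -25990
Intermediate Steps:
k = -226 (k = (-76 - 94) - 56 = -170 - 56 = -226)
k*115 = -226*115 = -25990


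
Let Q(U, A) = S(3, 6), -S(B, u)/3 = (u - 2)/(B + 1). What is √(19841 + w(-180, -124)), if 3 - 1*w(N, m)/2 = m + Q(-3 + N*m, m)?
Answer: √20101 ≈ 141.78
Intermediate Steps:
S(B, u) = -3*(-2 + u)/(1 + B) (S(B, u) = -3*(u - 2)/(B + 1) = -3*(-2 + u)/(1 + B))
Q(U, A) = -3 (Q(U, A) = 3*(2 - 1*6)/(1 + 3) = 3*(2 - 6)/4 = 3*(¼)*(-4) = -3)
w(N, m) = 12 - 2*m (w(N, m) = 6 - 2*(m - 3) = 6 - 2*(-3 + m) = 6 + (6 - 2*m) = 12 - 2*m)
√(19841 + w(-180, -124)) = √(19841 + (12 - 2*(-124))) = √(19841 + (12 + 248)) = √(19841 + 260) = √20101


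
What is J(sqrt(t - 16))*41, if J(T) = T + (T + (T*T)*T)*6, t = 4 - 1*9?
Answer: -4879*I*sqrt(21) ≈ -22358.0*I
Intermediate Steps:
t = -5 (t = 4 - 9 = -5)
J(T) = 6*T**3 + 7*T (J(T) = T + (T + T**2*T)*6 = T + (T + T**3)*6 = T + (6*T + 6*T**3) = 6*T**3 + 7*T)
J(sqrt(t - 16))*41 = (sqrt(-5 - 16)*(7 + 6*(sqrt(-5 - 16))**2))*41 = (sqrt(-21)*(7 + 6*(sqrt(-21))**2))*41 = ((I*sqrt(21))*(7 + 6*(I*sqrt(21))**2))*41 = ((I*sqrt(21))*(7 + 6*(-21)))*41 = ((I*sqrt(21))*(7 - 126))*41 = ((I*sqrt(21))*(-119))*41 = -119*I*sqrt(21)*41 = -4879*I*sqrt(21)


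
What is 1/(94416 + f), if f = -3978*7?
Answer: 1/66570 ≈ 1.5022e-5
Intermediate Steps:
f = -27846
1/(94416 + f) = 1/(94416 - 27846) = 1/66570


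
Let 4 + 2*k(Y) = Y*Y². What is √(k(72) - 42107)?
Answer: √144515 ≈ 380.15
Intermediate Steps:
k(Y) = -2 + Y³/2 (k(Y) = -2 + (Y*Y²)/2 = -2 + Y³/2)
√(k(72) - 42107) = √((-2 + (½)*72³) - 42107) = √((-2 + (½)*373248) - 42107) = √((-2 + 186624) - 42107) = √(186622 - 42107) = √144515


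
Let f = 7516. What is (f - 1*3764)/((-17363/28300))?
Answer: -106181600/17363 ≈ -6115.4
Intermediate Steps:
(f - 1*3764)/((-17363/28300)) = (7516 - 1*3764)/((-17363/28300)) = (7516 - 3764)/((-17363*1/28300)) = 3752/(-17363/28300) = 3752*(-28300/17363) = -106181600/17363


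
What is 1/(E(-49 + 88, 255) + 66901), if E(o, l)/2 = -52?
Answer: 1/66797 ≈ 1.4971e-5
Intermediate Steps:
E(o, l) = -104 (E(o, l) = 2*(-52) = -104)
1/(E(-49 + 88, 255) + 66901) = 1/(-104 + 66901) = 1/66797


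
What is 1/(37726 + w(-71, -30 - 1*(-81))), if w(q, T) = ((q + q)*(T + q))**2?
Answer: 1/8103326 ≈ 1.2341e-7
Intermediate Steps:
w(q, T) = 4*q**2*(T + q)**2 (w(q, T) = ((2*q)*(T + q))**2 = (2*q*(T + q))**2 = 4*q**2*(T + q)**2)
1/(37726 + w(-71, -30 - 1*(-81))) = 1/(37726 + 4*(-71)**2*((-30 - 1*(-81)) - 71)**2) = 1/(37726 + 4*5041*((-30 + 81) - 71)**2) = 1/(37726 + 4*5041*(51 - 71)**2) = 1/(37726 + 4*5041*(-20)**2) = 1/(37726 + 4*5041*400) = 1/(37726 + 8065600) = 1/8103326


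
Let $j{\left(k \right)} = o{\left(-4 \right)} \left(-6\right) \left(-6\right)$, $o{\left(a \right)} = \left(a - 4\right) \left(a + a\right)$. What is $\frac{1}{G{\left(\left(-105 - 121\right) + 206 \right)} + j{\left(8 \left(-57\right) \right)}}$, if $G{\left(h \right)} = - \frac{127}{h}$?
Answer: $\frac{20}{46207} \approx 0.00043283$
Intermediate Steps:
$o{\left(a \right)} = 2 a \left(-4 + a\right)$ ($o{\left(a \right)} = \left(-4 + a\right) 2 a = 2 a \left(-4 + a\right)$)
$j{\left(k \right)} = 2304$ ($j{\left(k \right)} = 2 \left(-4\right) \left(-4 - 4\right) \left(-6\right) \left(-6\right) = 2 \left(-4\right) \left(-8\right) \left(-6\right) \left(-6\right) = 64 \left(-6\right) \left(-6\right) = \left(-384\right) \left(-6\right) = 2304$)
$\frac{1}{G{\left(\left(-105 - 121\right) + 206 \right)} + j{\left(8 \left(-57\right) \right)}} = \frac{1}{- \frac{127}{\left(-105 - 121\right) + 206} + 2304} = \frac{1}{- \frac{127}{-226 + 206} + 2304} = \frac{1}{- \frac{127}{-20} + 2304} = \frac{1}{\left(-127\right) \left(- \frac{1}{20}\right) + 2304} = \frac{1}{\frac{127}{20} + 2304} = \frac{1}{\frac{46207}{20}} = \frac{20}{46207}$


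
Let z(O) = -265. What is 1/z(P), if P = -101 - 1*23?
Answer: -1/265 ≈ -0.0037736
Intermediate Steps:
P = -124 (P = -101 - 23 = -124)
1/z(P) = 1/(-265) = -1/265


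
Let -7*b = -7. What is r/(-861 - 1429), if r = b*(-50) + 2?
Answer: 24/1145 ≈ 0.020961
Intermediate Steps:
b = 1 (b = -1/7*(-7) = 1)
r = -48 (r = 1*(-50) + 2 = -50 + 2 = -48)
r/(-861 - 1429) = -48/(-861 - 1429) = -48/(-2290) = -48*(-1/2290) = 24/1145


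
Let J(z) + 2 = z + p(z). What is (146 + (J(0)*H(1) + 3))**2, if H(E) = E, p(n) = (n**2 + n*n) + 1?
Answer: 21904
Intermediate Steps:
p(n) = 1 + 2*n**2 (p(n) = (n**2 + n**2) + 1 = 2*n**2 + 1 = 1 + 2*n**2)
J(z) = -1 + z + 2*z**2 (J(z) = -2 + (z + (1 + 2*z**2)) = -2 + (1 + z + 2*z**2) = -1 + z + 2*z**2)
(146 + (J(0)*H(1) + 3))**2 = (146 + ((-1 + 0 + 2*0**2)*1 + 3))**2 = (146 + ((-1 + 0 + 2*0)*1 + 3))**2 = (146 + ((-1 + 0 + 0)*1 + 3))**2 = (146 + (-1*1 + 3))**2 = (146 + (-1 + 3))**2 = (146 + 2)**2 = 148**2 = 21904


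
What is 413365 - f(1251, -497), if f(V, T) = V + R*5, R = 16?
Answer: 412034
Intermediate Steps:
f(V, T) = 80 + V (f(V, T) = V + 16*5 = V + 80 = 80 + V)
413365 - f(1251, -497) = 413365 - (80 + 1251) = 413365 - 1*1331 = 413365 - 1331 = 412034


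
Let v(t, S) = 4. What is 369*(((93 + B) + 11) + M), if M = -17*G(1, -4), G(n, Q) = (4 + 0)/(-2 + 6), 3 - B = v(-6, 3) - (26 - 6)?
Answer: 39114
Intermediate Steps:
B = 19 (B = 3 - (4 - (26 - 6)) = 3 - (4 - 1*20) = 3 - (4 - 20) = 3 - 1*(-16) = 3 + 16 = 19)
G(n, Q) = 1 (G(n, Q) = 4/4 = 4*(1/4) = 1)
M = -17 (M = -17*1 = -17)
369*(((93 + B) + 11) + M) = 369*(((93 + 19) + 11) - 17) = 369*((112 + 11) - 17) = 369*(123 - 17) = 369*106 = 39114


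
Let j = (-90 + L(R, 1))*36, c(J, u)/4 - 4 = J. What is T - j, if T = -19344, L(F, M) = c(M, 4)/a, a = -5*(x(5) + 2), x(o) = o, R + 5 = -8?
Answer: -112584/7 ≈ -16083.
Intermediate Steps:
R = -13 (R = -5 - 8 = -13)
c(J, u) = 16 + 4*J
a = -35 (a = -5*(5 + 2) = -5*7 = -35)
L(F, M) = -16/35 - 4*M/35 (L(F, M) = (16 + 4*M)/(-35) = (16 + 4*M)*(-1/35) = -16/35 - 4*M/35)
j = -22824/7 (j = (-90 + (-16/35 - 4/35*1))*36 = (-90 + (-16/35 - 4/35))*36 = (-90 - 4/7)*36 = -634/7*36 = -22824/7 ≈ -3260.6)
T - j = -19344 - 1*(-22824/7) = -19344 + 22824/7 = -112584/7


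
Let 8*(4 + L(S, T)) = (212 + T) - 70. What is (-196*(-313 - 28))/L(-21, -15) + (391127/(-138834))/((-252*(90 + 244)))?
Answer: 6248032558482121/1110111110640 ≈ 5628.3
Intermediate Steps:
L(S, T) = 55/4 + T/8 (L(S, T) = -4 + ((212 + T) - 70)/8 = -4 + (142 + T)/8 = -4 + (71/4 + T/8) = 55/4 + T/8)
(-196*(-313 - 28))/L(-21, -15) + (391127/(-138834))/((-252*(90 + 244))) = (-196*(-313 - 28))/(55/4 + (⅛)*(-15)) + (391127/(-138834))/((-252*(90 + 244))) = (-196*(-341))/(55/4 - 15/8) + (391127*(-1/138834))/((-252*334)) = 66836/(95/8) - 391127/138834/(-84168) = 66836*(8/95) - 391127/138834*(-1/84168) = 534688/95 + 391127/11685380112 = 6248032558482121/1110111110640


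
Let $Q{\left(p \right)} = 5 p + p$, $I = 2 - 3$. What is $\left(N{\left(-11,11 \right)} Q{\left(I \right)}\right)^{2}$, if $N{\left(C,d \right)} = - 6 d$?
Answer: $156816$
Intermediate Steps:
$I = -1$ ($I = 2 - 3 = -1$)
$Q{\left(p \right)} = 6 p$
$\left(N{\left(-11,11 \right)} Q{\left(I \right)}\right)^{2} = \left(\left(-6\right) 11 \cdot 6 \left(-1\right)\right)^{2} = \left(\left(-66\right) \left(-6\right)\right)^{2} = 396^{2} = 156816$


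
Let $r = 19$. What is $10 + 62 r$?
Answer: $1188$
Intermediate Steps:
$10 + 62 r = 10 + 62 \cdot 19 = 10 + 1178 = 1188$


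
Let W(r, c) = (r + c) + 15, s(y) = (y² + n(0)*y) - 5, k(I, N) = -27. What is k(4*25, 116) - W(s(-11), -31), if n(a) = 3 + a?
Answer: -94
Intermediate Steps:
s(y) = -5 + y² + 3*y (s(y) = (y² + (3 + 0)*y) - 5 = (y² + 3*y) - 5 = -5 + y² + 3*y)
W(r, c) = 15 + c + r (W(r, c) = (c + r) + 15 = 15 + c + r)
k(4*25, 116) - W(s(-11), -31) = -27 - (15 - 31 + (-5 + (-11)² + 3*(-11))) = -27 - (15 - 31 + (-5 + 121 - 33)) = -27 - (15 - 31 + 83) = -27 - 1*67 = -27 - 67 = -94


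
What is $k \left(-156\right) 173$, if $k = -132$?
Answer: $3562416$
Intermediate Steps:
$k \left(-156\right) 173 = \left(-132\right) \left(-156\right) 173 = 20592 \cdot 173 = 3562416$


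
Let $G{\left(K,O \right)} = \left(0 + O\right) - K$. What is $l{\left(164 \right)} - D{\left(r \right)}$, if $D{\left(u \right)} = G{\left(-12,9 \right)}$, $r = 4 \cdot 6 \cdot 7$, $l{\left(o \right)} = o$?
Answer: $143$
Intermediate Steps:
$r = 168$ ($r = 24 \cdot 7 = 168$)
$G{\left(K,O \right)} = O - K$
$D{\left(u \right)} = 21$ ($D{\left(u \right)} = 9 - -12 = 9 + 12 = 21$)
$l{\left(164 \right)} - D{\left(r \right)} = 164 - 21 = 143$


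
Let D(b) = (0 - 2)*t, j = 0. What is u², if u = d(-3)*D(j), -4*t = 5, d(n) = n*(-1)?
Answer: 225/4 ≈ 56.250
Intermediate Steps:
d(n) = -n
t = -5/4 (t = -¼*5 = -5/4 ≈ -1.2500)
D(b) = 5/2 (D(b) = (0 - 2)*(-5/4) = -2*(-5/4) = 5/2)
u = 15/2 (u = -1*(-3)*(5/2) = 3*(5/2) = 15/2 ≈ 7.5000)
u² = (15/2)² = 225/4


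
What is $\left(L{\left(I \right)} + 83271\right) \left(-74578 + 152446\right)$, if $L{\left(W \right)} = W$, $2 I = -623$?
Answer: $6459890346$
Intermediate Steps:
$I = - \frac{623}{2}$ ($I = \frac{1}{2} \left(-623\right) = - \frac{623}{2} \approx -311.5$)
$\left(L{\left(I \right)} + 83271\right) \left(-74578 + 152446\right) = \left(- \frac{623}{2} + 83271\right) \left(-74578 + 152446\right) = \frac{165919}{2} \cdot 77868 = 6459890346$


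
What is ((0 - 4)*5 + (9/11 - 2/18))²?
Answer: 3648100/9801 ≈ 372.22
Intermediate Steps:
((0 - 4)*5 + (9/11 - 2/18))² = (-4*5 + (9*(1/11) - 2*1/18))² = (-20 + (9/11 - ⅑))² = (-20 + 70/99)² = (-1910/99)² = 3648100/9801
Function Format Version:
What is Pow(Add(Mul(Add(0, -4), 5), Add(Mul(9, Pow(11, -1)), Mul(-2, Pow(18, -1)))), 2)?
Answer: Rational(3648100, 9801) ≈ 372.22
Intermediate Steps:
Pow(Add(Mul(Add(0, -4), 5), Add(Mul(9, Pow(11, -1)), Mul(-2, Pow(18, -1)))), 2) = Pow(Add(Mul(-4, 5), Add(Mul(9, Rational(1, 11)), Mul(-2, Rational(1, 18)))), 2) = Pow(Add(-20, Add(Rational(9, 11), Rational(-1, 9))), 2) = Pow(Add(-20, Rational(70, 99)), 2) = Pow(Rational(-1910, 99), 2) = Rational(3648100, 9801)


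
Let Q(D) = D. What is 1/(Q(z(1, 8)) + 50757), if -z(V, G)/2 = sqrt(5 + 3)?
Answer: 50757/2576273017 + 4*sqrt(2)/2576273017 ≈ 1.9704e-5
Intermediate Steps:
z(V, G) = -4*sqrt(2) (z(V, G) = -2*sqrt(5 + 3) = -4*sqrt(2))
1/(Q(z(1, 8)) + 50757) = 1/(-4*sqrt(2) + 50757) = 1/(50757 - 4*sqrt(2))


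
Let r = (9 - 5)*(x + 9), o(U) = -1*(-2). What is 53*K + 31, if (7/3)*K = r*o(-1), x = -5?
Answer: 5305/7 ≈ 757.86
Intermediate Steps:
o(U) = 2
r = 16 (r = (9 - 5)*(-5 + 9) = 4*4 = 16)
K = 96/7 (K = 3*(16*2)/7 = (3/7)*32 = 96/7 ≈ 13.714)
53*K + 31 = 53*(96/7) + 31 = 5088/7 + 31 = 5305/7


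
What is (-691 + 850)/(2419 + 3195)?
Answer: 159/5614 ≈ 0.028322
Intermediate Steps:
(-691 + 850)/(2419 + 3195) = 159/5614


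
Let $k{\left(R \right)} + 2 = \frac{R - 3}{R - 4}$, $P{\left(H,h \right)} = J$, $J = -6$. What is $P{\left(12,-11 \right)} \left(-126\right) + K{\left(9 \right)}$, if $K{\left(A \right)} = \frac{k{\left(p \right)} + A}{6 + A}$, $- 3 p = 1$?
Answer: $\frac{147521}{195} \approx 756.52$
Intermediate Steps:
$p = - \frac{1}{3}$ ($p = \left(- \frac{1}{3}\right) 1 = - \frac{1}{3} \approx -0.33333$)
$P{\left(H,h \right)} = -6$
$k{\left(R \right)} = -2 + \frac{-3 + R}{-4 + R}$ ($k{\left(R \right)} = -2 + \frac{R - 3}{R - 4} = -2 + \frac{-3 + R}{-4 + R}$)
$K{\left(A \right)} = \frac{- \frac{16}{13} + A}{6 + A}$ ($K{\left(A \right)} = \frac{\frac{5 - - \frac{1}{3}}{-4 - \frac{1}{3}} + A}{6 + A} = \frac{\frac{5 + \frac{1}{3}}{- \frac{13}{3}} + A}{6 + A} = \frac{\left(- \frac{3}{13}\right) \frac{16}{3} + A}{6 + A} = \frac{- \frac{16}{13} + A}{6 + A}$)
$P{\left(12,-11 \right)} \left(-126\right) + K{\left(9 \right)} = \left(-6\right) \left(-126\right) + \frac{- \frac{16}{13} + 9}{6 + 9} = 756 + \frac{1}{15} \cdot \frac{101}{13} = 756 + \frac{101}{195} = \frac{147521}{195}$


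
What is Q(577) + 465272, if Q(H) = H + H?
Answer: 466426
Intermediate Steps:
Q(H) = 2*H
Q(577) + 465272 = 2*577 + 465272 = 1154 + 465272 = 466426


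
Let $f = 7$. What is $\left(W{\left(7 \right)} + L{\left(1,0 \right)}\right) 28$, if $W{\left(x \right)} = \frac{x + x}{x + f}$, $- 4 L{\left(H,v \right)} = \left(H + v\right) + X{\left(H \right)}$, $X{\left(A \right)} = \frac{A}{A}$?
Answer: $14$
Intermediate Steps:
$X{\left(A \right)} = 1$
$L{\left(H,v \right)} = - \frac{1}{4} - \frac{H}{4} - \frac{v}{4}$ ($L{\left(H,v \right)} = - \frac{\left(H + v\right) + 1}{4} = - \frac{1 + H + v}{4} = - \frac{1}{4} - \frac{H}{4} - \frac{v}{4}$)
$W{\left(x \right)} = \frac{2 x}{7 + x}$ ($W{\left(x \right)} = \frac{x + x}{x + 7} = \frac{2 x}{7 + x}$)
$\left(W{\left(7 \right)} + L{\left(1,0 \right)}\right) 28 = \left(2 \cdot 7 \frac{1}{7 + 7} - \frac{1}{2}\right) 28 = \left(2 \cdot 7 \cdot \frac{1}{14} - \frac{1}{2}\right) 28 = \left(1 - \frac{1}{2}\right) 28 = \frac{1}{2} \cdot 28 = 14$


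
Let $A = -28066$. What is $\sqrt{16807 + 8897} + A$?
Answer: $-28066 + 6 \sqrt{714} \approx -27906.0$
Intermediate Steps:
$\sqrt{16807 + 8897} + A = \sqrt{16807 + 8897} - 28066 = \sqrt{25704} - 28066 = 6 \sqrt{714} - 28066 = -28066 + 6 \sqrt{714}$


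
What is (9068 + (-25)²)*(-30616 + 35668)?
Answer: 48969036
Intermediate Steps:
(9068 + (-25)²)*(-30616 + 35668) = (9068 + 625)*5052 = 9693*5052 = 48969036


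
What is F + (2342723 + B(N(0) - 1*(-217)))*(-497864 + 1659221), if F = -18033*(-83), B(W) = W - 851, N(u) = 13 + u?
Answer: 2720018049153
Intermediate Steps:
B(W) = -851 + W
F = 1496739
F + (2342723 + B(N(0) - 1*(-217)))*(-497864 + 1659221) = 1496739 + (2342723 + (-851 + ((13 + 0) - 1*(-217))))*(-497864 + 1659221) = 1496739 + (2342723 + (-851 + (13 + 217)))*1161357 = 1496739 + (2342723 + (-851 + 230))*1161357 = 1496739 + (2342723 - 621)*1161357 = 1496739 + 2342102*1161357 = 1496739 + 2720016552414 = 2720018049153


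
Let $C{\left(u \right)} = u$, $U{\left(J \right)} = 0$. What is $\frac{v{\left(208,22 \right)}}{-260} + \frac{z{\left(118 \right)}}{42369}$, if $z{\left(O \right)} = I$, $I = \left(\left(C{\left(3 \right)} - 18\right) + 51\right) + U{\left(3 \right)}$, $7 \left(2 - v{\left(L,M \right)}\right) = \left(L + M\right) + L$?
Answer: $\frac{1502498}{6425965} \approx 0.23382$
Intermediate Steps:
$v{\left(L,M \right)} = 2 - \frac{2 L}{7} - \frac{M}{7}$ ($v{\left(L,M \right)} = 2 - \frac{\left(L + M\right) + L}{7} = 2 - \frac{M + 2 L}{7} = 2 - \left(\frac{M}{7} + \frac{2 L}{7}\right) = 2 - \frac{2 L}{7} - \frac{M}{7}$)
$I = 36$ ($I = \left(\left(3 - 18\right) + 51\right) + 0 = \left(-15 + 51\right) + 0 = 36 + 0 = 36$)
$z{\left(O \right)} = 36$
$\frac{v{\left(208,22 \right)}}{-260} + \frac{z{\left(118 \right)}}{42369} = \frac{2 - \frac{416}{7} - \frac{22}{7}}{-260} + \frac{36}{42369} = \left(2 - \frac{416}{7} - \frac{22}{7}\right) \left(- \frac{1}{260}\right) + 36 \cdot \frac{1}{42369} = \left(- \frac{424}{7}\right) \left(- \frac{1}{260}\right) + \frac{12}{14123} = \frac{106}{455} + \frac{12}{14123} = \frac{1502498}{6425965}$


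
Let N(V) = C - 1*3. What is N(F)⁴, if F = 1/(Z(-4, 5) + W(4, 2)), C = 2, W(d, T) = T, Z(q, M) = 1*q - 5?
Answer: 1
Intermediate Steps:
Z(q, M) = -5 + q (Z(q, M) = q - 5 = -5 + q)
F = -⅐ (F = 1/((-5 - 4) + 2) = 1/(-9 + 2) = 1/(-7) = -⅐ ≈ -0.14286)
N(V) = -1 (N(V) = 2 - 1*3 = 2 - 3 = -1)
N(F)⁴ = (-1)⁴ = 1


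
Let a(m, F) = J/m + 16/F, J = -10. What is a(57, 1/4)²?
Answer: 13235044/3249 ≈ 4073.6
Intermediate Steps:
a(m, F) = -10/m + 16/F
a(57, 1/4)² = (-10/57 + 16/(1/4))² = (-10*1/57 + 16/(¼))² = (-10/57 + 16*4)² = (-10/57 + 64)² = (3638/57)² = 13235044/3249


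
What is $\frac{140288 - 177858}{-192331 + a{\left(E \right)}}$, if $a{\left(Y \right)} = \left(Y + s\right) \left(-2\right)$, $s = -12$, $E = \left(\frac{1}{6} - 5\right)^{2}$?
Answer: $\frac{676260}{3462367} \approx 0.19532$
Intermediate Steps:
$E = \frac{841}{36}$ ($E = \left(\frac{1}{6} - 5\right)^{2} = \left(- \frac{29}{6}\right)^{2} = \frac{841}{36} \approx 23.361$)
$a{\left(Y \right)} = 24 - 2 Y$ ($a{\left(Y \right)} = \left(Y - 12\right) \left(-2\right) = \left(-12 + Y\right) \left(-2\right) = 24 - 2 Y$)
$\frac{140288 - 177858}{-192331 + a{\left(E \right)}} = \frac{140288 - 177858}{-192331 + \left(24 - \frac{841}{18}\right)} = - \frac{37570}{-192331 + \left(24 - \frac{841}{18}\right)} = - \frac{37570}{-192331 - \frac{409}{18}} = - \frac{37570}{- \frac{3462367}{18}} = \left(-37570\right) \left(- \frac{18}{3462367}\right) = \frac{676260}{3462367}$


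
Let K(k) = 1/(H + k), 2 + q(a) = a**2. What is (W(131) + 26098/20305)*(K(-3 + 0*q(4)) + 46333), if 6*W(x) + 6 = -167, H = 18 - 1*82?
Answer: -347287127429/272087 ≈ -1.2764e+6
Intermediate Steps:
H = -64 (H = 18 - 82 = -64)
W(x) = -173/6 (W(x) = -1 + (1/6)*(-167) = -1 - 167/6 = -173/6)
q(a) = -2 + a**2
K(k) = 1/(-64 + k)
(W(131) + 26098/20305)*(K(-3 + 0*q(4)) + 46333) = (-173/6 + 26098/20305)*(1/(-64 + (-3 + 0*(-2 + 4**2))) + 46333) = (-173/6 + 26098*(1/20305))*(1/(-64 + (-3 + 0*(-2 + 16))) + 46333) = (-173/6 + 26098/20305)*(1/(-64 + (-3 + 0*14)) + 46333) = -3356177*(1/(-64 + (-3 + 0)) + 46333)/121830 = -3356177*(1/(-64 - 3) + 46333)/121830 = -3356177*(1/(-67) + 46333)/121830 = -3356177*(-1/67 + 46333)/121830 = -3356177/121830*3104310/67 = -347287127429/272087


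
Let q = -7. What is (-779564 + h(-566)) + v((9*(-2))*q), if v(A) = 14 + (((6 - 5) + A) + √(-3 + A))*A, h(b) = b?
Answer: -764114 + 126*√123 ≈ -7.6272e+5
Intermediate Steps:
v(A) = 14 + A*(1 + A + √(-3 + A)) (v(A) = 14 + ((1 + A) + √(-3 + A))*A = 14 + (1 + A + √(-3 + A))*A = 14 + A*(1 + A + √(-3 + A)))
(-779564 + h(-566)) + v((9*(-2))*q) = (-779564 - 566) + (14 + (9*(-2))*(-7) + ((9*(-2))*(-7))² + ((9*(-2))*(-7))*√(-3 + (9*(-2))*(-7))) = -780130 + (14 - 18*(-7) + (-18*(-7))² + (-18*(-7))*√(-3 - 18*(-7))) = -780130 + (14 + 126 + 126² + 126*√(-3 + 126)) = -780130 + (14 + 126 + 15876 + 126*√123) = -780130 + (16016 + 126*√123) = -764114 + 126*√123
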